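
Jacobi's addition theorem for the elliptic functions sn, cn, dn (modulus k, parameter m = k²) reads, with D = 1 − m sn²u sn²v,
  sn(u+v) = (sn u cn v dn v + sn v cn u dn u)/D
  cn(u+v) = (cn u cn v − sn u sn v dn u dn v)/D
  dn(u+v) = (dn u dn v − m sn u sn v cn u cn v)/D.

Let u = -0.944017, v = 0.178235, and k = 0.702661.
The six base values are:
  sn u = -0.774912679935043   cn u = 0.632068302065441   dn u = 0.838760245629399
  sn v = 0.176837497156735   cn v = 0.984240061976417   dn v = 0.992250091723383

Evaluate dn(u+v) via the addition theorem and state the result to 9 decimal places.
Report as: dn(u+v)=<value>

m = k² = 0.493732480921
D = 1 − m·sn²u·sn²v = 0.9907285864608388
dn(u+v) = (dn u·dn v − m·sn u·sn v·cn u·cn v)/D = 0.8743504103526019/0.9907285864608388 = 0.8825327363128054

dn(u+v)=0.882532736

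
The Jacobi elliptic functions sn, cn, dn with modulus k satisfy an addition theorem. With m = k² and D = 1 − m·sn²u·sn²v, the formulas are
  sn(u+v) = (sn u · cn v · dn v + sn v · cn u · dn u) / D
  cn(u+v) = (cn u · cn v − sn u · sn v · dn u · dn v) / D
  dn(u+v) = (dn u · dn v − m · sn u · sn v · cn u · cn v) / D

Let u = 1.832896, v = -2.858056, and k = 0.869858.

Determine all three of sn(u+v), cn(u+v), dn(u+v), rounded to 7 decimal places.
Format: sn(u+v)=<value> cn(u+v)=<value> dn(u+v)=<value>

sn u = 0.9859280858869827, cn u = 0.1671700016726397, dn u = 0.5142881864563774
sn v = -0.935772938830904, cn v = -0.3526031862473354, dn v = 0.5808794784580787
m = k² = 0.756652940164
D = 1 − m·sn²u·sn²v = 0.3559372758598852
sn(u+v) = (sn u·cn v·dn v + sn v·cn u·dn u)/D = -0.2823894742020034/0.3559372758598852 = -0.7933686448540616
cn(u+v) = (cn u·cn v − sn u·sn v·dn u·dn v)/D = 0.2166737852313289/0.3559372758598852 = 0.6087414831949847
dn(u+v) = (dn u·dn v − m·sn u·sn v·cn u·cn v)/D = 0.2575906678451628/0.3559372758598852 = 0.7236968008558998

sn(u+v)=-0.7933686 cn(u+v)=0.6087415 dn(u+v)=0.7236968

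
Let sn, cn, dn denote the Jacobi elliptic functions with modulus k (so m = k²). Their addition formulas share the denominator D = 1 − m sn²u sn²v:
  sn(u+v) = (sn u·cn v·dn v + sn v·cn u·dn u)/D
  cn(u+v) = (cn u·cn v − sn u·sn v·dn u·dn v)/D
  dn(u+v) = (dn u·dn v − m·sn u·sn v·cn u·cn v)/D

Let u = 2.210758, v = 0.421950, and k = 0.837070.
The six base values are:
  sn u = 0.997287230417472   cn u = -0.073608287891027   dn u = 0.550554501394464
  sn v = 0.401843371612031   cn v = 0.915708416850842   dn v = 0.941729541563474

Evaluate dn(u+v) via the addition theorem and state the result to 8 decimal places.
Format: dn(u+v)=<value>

m = k² = 0.7006861849
D = 1 − m·sn²u·sn²v = 0.8874675719841904
dn(u+v) = (dn u·dn v − m·sn u·sn v·cn u·cn v)/D = 0.5374005585887693/0.8874675719841904 = 0.6055438818877121

dn(u+v)=0.60554388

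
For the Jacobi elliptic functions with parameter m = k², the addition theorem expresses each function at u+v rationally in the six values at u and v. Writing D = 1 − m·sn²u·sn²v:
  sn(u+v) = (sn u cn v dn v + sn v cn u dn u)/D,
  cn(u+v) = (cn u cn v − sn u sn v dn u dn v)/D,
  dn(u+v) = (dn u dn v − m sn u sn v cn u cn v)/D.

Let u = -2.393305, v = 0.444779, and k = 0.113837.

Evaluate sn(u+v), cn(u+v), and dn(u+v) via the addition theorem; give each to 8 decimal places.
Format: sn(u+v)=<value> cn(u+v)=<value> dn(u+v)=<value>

sn u = -0.6872529541133275, cn u = -0.7264181833231494, dn u = 0.9969349596610096
sn v = 0.4300935128453869, cn v = 0.9027843431342366, dn v = 0.9988007128713791
m = k² = 0.012958862569
D = 1 − m·sn²u·sn²v = 0.9988677928350494
sn(u+v) = (sn u·cn v·dn v + sn v·cn u·dn u)/D = -0.9311672642017272/0.9988677928350494 = -0.9322227334598803
cn(u+v) = (cn u·cn v − sn u·sn v·dn u·dn v)/D = -0.3614753015660045/0.9988677928350494 = -0.3618850303903008
dn(u+v) = (dn u·dn v − m·sn u·sn v·cn u·cn v)/D = 0.9932273629619046/0.9988677928350494 = 0.9943531767531159

sn(u+v)=-0.93222273 cn(u+v)=-0.36188503 dn(u+v)=0.99435318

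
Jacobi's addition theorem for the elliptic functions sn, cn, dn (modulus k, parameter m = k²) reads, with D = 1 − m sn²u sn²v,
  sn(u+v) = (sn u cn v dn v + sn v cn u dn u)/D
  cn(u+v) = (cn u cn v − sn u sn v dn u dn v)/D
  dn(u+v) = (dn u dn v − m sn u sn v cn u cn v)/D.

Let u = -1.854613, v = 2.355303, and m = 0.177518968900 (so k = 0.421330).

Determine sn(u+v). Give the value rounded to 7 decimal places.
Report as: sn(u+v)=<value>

sn(u+v)=0.4769352

sn u = -0.9825306493660075, cn u = -0.1861008410953899, dn u = 0.910290688957296
sn v = 0.7962103532392904, cn v = -0.6050198950402907, dn v = 0.942051848454109
m = k² = 0.1775189689
D = 1 − m·sn²u·sn²v = 0.891359283496997
sn(u+v) = (sn u·cn v·dn v + sn v·cn u·dn u)/D = 0.4251205755513682/0.891359283496997 = 0.4769351522132887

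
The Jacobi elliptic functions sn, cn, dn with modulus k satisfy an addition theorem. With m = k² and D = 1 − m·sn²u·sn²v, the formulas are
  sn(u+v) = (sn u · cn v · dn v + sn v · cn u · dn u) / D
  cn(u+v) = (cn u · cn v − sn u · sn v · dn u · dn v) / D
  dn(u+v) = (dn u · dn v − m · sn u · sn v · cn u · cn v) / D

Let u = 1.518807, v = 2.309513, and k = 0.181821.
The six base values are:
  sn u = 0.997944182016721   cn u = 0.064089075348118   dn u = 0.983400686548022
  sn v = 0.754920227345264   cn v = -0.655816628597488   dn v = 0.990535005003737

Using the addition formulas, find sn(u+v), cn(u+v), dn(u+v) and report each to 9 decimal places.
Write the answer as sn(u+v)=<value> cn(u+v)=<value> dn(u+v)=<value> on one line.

sn(u+v)=-0.612181187 cn(u+v)=-0.790717519 dn(u+v)=0.993786025

m = k² = 0.033058876041
D = 1 − m·sn²u·sn²v = 0.9812369813930482
sn(u+v) = (sn u·cn v·dn v + sn v·cn u·dn u)/D = -0.6006948199158909/0.9812369813930482 = -0.6121811869168374
cn(u+v) = (cn u·cn v − sn u·sn v·dn u·dn v)/D = -0.7758812711875165/0.9812369813930482 = -0.7907175187037987
dn(u+v) = (dn u·dn v − m·sn u·sn v·cn u·cn v)/D = 0.9751395994215533/0.9812369813930482 = 0.9937860251018683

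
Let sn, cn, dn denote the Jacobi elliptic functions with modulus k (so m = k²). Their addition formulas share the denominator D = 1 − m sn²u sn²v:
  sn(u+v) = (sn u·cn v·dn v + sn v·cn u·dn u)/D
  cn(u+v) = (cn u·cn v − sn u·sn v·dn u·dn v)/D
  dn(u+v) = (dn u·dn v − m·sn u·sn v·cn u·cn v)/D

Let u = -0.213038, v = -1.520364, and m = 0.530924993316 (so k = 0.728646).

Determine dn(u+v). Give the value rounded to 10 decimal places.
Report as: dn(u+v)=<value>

sn u = -0.2106024093790985, cn u = 0.9775718005158079, dn u = 0.9881556986434401
sn v = -0.9689233958237361, cn v = 0.2473609771677813, dn v = 0.7082096827723646
m = k² = 0.530924993316
D = 1 − m·sn²u·sn²v = 0.977892546193988
dn(u+v) = (dn u·dn v − m·sn u·sn v·cn u·cn v)/D = 0.6736235748093216/0.977892546193988 = 0.6888523462328268

dn(u+v)=0.6888523462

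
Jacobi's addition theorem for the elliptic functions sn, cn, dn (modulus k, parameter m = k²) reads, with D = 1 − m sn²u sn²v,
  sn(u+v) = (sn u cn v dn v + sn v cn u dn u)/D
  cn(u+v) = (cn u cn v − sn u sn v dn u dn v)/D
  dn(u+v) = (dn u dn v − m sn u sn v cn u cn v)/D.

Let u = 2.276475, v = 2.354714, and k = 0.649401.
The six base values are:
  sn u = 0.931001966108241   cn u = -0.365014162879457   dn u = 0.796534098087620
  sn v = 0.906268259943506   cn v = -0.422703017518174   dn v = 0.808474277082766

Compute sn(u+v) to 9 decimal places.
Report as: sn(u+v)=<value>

sn(u+v)=-0.831203351

m = k² = 0.421721658801
D = 1 − m·sn²u·sn²v = 0.6997792936132186
sn(u+v) = (sn u·cn v·dn v + sn v·cn u·dn u)/D = -0.5816588940214197/0.6997792936132186 = -0.8312033512996651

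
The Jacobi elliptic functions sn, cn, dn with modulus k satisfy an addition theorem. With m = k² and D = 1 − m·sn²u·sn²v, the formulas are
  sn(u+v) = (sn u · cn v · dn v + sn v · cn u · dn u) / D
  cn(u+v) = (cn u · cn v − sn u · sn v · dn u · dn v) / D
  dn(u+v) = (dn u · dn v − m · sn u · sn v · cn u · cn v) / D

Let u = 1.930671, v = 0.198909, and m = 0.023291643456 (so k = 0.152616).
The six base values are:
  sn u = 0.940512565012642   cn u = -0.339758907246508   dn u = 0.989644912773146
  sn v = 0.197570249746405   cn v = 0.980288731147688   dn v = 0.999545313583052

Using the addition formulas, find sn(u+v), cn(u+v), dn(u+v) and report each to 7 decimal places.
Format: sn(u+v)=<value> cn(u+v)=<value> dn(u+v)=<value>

sn(u+v)=0.8558118 cn(u+v)=-0.5172874 dn(u+v)=0.9914337

m = k² = 0.023291643456
D = 1 − m·sn²u·sn²v = 0.9991957845076892
sn(u+v) = (sn u·cn v·dn v + sn v·cn u·dn u)/D = 0.8551235060277434/0.9991957845076892 = 0.8558117631061352
cn(u+v) = (cn u·cn v − sn u·sn v·dn u·dn v)/D = -0.5168713623492371/0.9991957845076892 = -0.5172873728684747
dn(u+v) = (dn u·dn v − m·sn u·sn v·cn u·cn v)/D = 0.9906364230530941/0.9991957845076892 = 0.9914337494339887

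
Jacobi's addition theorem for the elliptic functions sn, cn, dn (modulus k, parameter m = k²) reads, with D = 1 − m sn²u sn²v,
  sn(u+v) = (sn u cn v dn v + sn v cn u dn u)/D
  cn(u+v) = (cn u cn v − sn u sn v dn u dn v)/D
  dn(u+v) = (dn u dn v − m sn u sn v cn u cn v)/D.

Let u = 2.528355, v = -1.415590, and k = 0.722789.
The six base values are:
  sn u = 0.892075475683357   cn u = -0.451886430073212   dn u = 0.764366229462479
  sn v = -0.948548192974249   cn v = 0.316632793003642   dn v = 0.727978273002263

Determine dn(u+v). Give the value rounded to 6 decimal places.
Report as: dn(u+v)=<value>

dn(u+v)=0.787924

m = k² = 0.522423938521
D = 1 − m·sn²u·sn²v = 0.6259367253693672
dn(u+v) = (dn u·dn v − m·sn u·sn v·cn u·cn v)/D = 0.4931907359257324/0.6259367253693672 = 0.7879242676401502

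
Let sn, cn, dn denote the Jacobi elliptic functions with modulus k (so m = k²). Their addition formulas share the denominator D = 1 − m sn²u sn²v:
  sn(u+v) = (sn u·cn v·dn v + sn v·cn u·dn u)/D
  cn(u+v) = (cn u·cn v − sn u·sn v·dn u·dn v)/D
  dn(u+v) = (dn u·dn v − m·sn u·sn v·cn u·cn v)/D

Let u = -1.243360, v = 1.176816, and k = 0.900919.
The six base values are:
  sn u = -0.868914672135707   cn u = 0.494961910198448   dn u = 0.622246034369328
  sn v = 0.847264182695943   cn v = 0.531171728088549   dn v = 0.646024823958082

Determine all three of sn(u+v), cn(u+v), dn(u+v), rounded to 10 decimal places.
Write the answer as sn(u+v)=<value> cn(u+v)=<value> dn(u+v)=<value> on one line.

sn(u+v)=-0.0664551699 cn(u+v)=0.9977894118 dn(u+v)=0.9982061392

m = k² = 0.811655044561
D = 1 − m·sn²u·sn²v = 0.5600903912216004
sn(u+v) = (sn u·cn v·dn v + sn v·cn u·dn u)/D = -0.03722090208125298/0.5600903912216004 = -0.06645516985226494
cn(u+v) = (cn u·cn v − sn u·sn v·dn u·dn v)/D = 0.5588522620398196/0.5600903912216004 = 0.9977894118499688
dn(u+v) = (dn u·dn v − m·sn u·sn v·cn u·cn v)/D = 0.5590856670050499/0.5600903912216004 = 0.9982061391655743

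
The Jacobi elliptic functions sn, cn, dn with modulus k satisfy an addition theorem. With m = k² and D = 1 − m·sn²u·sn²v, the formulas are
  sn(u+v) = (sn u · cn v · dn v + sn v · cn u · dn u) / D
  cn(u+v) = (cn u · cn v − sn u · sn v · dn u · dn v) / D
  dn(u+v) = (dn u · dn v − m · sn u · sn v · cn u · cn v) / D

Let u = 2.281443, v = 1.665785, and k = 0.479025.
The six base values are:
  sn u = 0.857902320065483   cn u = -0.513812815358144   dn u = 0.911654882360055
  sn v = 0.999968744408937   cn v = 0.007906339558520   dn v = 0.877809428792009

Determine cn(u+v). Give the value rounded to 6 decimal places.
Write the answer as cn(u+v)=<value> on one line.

m = k² = 0.229464950625
D = 1 − m·sn²u·sn²v = 0.8311251815904043
cn(u+v) = (cn u·cn v − sn u·sn v·dn u·dn v)/D = -0.6905851887908052/0.8311251815904043 = -0.8309039409314154

cn(u+v)=-0.830904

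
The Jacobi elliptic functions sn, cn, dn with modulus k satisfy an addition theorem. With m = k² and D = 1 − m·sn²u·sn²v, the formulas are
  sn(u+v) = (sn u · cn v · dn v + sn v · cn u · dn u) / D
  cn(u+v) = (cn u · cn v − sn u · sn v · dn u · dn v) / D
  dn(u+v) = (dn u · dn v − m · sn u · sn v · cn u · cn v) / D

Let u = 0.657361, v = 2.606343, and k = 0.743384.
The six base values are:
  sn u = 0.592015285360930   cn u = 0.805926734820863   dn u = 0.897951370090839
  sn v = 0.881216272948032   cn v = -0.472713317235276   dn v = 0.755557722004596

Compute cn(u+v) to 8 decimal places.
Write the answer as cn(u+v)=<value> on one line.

m = k² = 0.552619771456
D = 1 − m·sn²u·sn²v = 0.8495967309711055
cn(u+v) = (cn u·cn v − sn u·sn v·dn u·dn v)/D = -0.734917392166335/0.8495967309711055 = -0.8650190912649937

cn(u+v)=-0.86501909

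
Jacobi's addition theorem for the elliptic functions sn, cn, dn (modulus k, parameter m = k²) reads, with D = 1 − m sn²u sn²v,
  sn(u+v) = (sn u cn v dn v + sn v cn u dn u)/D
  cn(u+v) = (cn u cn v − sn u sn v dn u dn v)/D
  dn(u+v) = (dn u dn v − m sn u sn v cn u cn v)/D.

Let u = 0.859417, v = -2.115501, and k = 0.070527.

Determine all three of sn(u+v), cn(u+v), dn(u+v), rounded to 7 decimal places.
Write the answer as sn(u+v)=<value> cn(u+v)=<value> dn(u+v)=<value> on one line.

sn(u+v)=-0.9505146 cn(u+v)=0.3106800 dn(u+v)=0.9977505

sn u = 0.7571657707939916, cn u = 0.653222776346585, dn u = 0.9985731684167013
sn v = -0.8569266918168592, cn v = -0.5154383036327564, dn v = 0.9981720459117957
m = k² = 0.004974057729
D = 1 − m·sn²u·sn²v = 0.9979059834600449
sn(u+v) = (sn u·cn v·dn v + sn v·cn u·dn u)/D = -0.9485241844823444/0.9979059834600449 = -0.9505145777295786
cn(u+v) = (cn u·cn v − sn u·sn v·dn u·dn v)/D = 0.31002939098973/0.9979059834600449 = 0.3106799599645283
dn(u+v) = (dn u·dn v − m·sn u·sn v·cn u·cn v)/D = 0.9956611880530892/0.9979059834600449 = 0.9977504940904629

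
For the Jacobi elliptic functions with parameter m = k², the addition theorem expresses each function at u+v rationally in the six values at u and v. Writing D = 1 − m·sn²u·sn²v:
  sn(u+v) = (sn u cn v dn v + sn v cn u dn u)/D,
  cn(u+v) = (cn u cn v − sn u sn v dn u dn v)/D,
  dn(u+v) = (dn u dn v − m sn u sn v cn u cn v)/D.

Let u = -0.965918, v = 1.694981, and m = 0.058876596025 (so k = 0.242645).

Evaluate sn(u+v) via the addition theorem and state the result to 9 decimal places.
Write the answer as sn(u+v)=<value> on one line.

sn(u+v)=0.663620205

sn u = -0.8183830914564407, cn u = 0.5746730510631232, dn u = 0.9800853777823982
sn v = 0.9952721725295063, cn v = -0.09712519028757009, dn v = 0.9704013626951884
m = k² = 0.058876596025
D = 1 − m·sn²u·sn²v = 0.9609393278834708
sn(u+v) = (sn u·cn v·dn v + sn v·cn u·dn u)/D = 0.6376987540896662/0.9609393278834708 = 0.6636202053403702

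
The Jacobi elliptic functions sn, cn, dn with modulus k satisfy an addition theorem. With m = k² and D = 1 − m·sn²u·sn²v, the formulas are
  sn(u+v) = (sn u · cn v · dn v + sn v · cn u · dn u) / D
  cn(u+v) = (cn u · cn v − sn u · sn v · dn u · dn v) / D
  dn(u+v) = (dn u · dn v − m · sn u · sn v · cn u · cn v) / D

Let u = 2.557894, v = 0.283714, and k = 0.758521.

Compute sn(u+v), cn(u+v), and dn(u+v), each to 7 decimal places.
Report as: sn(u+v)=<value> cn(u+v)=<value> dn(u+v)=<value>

sn u = 0.9094820062438466, cn u = -0.4157432865587462, dn u = 0.7239416575599416
sn v = 0.2778581371347169, cn v = 0.9606221190603644, dn v = 0.977537571180775
m = k² = 0.575354107441
D = 1 − m·sn²u·sn²v = 0.9632574173678801
sn(u+v) = (sn u·cn v·dn v + sn v·cn u·dn u)/D = 0.770415772139802/0.9632574173678801 = 0.7998025846974304
cn(u+v) = (cn u·cn v − sn u·sn v·dn u·dn v)/D = -0.5782079125647374/0.9632574173678801 = -0.6002631302281605
dn(u+v) = (dn u·dn v − m·sn u·sn v·cn u·cn v)/D = 0.7657472882042135/0.9632574173678801 = 0.7949560256661538

sn(u+v)=0.7998026 cn(u+v)=-0.6002631 dn(u+v)=0.7949560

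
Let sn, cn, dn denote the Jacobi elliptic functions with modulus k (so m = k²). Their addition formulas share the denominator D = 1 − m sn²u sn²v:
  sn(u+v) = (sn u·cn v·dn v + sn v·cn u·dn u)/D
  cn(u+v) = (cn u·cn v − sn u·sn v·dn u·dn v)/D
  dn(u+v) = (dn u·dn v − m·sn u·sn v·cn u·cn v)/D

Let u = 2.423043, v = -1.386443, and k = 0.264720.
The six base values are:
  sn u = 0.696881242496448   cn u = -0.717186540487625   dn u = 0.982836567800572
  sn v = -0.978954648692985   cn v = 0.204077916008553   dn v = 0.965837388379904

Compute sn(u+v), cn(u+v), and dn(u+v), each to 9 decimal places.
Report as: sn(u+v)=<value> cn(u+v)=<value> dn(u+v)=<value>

m = k² = 0.0700766784
D = 1 − m·sn²u·sn²v = 0.9673850884955356
sn(u+v) = (sn u·cn v·dn v + sn v·cn u·dn u)/D = 0.8274023014349517/0.9673850884955356 = 0.8552977622610626
cn(u+v) = (cn u·cn v − sn u·sn v·dn u·dn v)/D = 0.5012378088529043/0.9673850884955356 = 0.5181367945545064
dn(u+v) = (dn u·dn v − m·sn u·sn v·cn u·cn v)/D = 0.9422631246302544/0.9673850884955356 = 0.9740310615038003

sn(u+v)=0.855297762 cn(u+v)=0.518136795 dn(u+v)=0.974031062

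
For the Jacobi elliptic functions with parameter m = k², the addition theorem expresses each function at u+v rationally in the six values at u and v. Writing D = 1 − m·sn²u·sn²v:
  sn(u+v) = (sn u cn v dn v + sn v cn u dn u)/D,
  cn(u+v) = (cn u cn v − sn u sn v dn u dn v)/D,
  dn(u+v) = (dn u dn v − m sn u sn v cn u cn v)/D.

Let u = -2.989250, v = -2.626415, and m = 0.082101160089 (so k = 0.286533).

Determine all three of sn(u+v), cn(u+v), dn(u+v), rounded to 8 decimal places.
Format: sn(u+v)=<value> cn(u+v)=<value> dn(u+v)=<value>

sn u = -0.2180731253644669, cn u = -0.9759324320841958, dn u = 0.9980458939475811
sn v = -0.5482670667850008, cn v = -0.8363033083032564, dn v = 0.9875832399998542
m = k² = 0.082101160089
D = 1 − m·sn²u·sn²v = 0.9988263518772738
sn(u+v) = (sn u·cn v·dn v + sn v·cn u·dn u)/D = 0.7141367914036943/0.9988263518772738 = 0.714975921551818
cn(u+v) = (cn u·cn v − sn u·sn v·dn u·dn v)/D = 0.6983285218062484/0.9988263518772738 = 0.6991490768077496
dn(u+v) = (dn u·dn v − m·sn u·sn v·cn u·cn v)/D = 0.9776416517174557/0.9988263518772738 = 0.9787904072414571

sn(u+v)=0.71497592 cn(u+v)=0.69914908 dn(u+v)=0.97879041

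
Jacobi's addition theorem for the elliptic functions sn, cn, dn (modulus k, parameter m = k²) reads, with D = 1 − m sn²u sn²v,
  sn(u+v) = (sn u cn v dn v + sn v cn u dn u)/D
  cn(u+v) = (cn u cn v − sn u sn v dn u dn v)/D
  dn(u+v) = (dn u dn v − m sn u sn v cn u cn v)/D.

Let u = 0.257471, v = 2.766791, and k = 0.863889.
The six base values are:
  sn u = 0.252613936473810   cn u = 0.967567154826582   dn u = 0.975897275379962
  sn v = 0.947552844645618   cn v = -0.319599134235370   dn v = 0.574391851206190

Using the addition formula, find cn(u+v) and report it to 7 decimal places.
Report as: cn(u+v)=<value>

m = k² = 0.746304204321
D = 1 − m·sn²u·sn²v = 0.9572400310942902
cn(u+v) = (cn u·cn v − sn u·sn v·dn u·dn v)/D = -0.443409093920561/0.9572400310942902 = -0.4632162044180999

cn(u+v)=-0.4632162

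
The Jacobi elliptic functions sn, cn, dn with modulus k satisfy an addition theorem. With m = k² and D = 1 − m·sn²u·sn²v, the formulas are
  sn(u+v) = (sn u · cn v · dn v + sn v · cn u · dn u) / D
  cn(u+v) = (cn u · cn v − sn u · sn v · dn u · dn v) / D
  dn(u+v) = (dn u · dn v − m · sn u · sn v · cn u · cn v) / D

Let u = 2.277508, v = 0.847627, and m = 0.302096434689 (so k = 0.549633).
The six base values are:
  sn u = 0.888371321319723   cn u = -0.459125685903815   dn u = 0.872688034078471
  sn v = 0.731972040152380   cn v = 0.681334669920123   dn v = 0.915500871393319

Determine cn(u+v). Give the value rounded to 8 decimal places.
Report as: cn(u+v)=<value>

cn(u+v)=-0.95423699

m = k² = 0.302096434689
D = 1 − m·sn²u·sn²v = 0.8722609610611702
cn(u+v) = (cn u·cn v − sn u·sn v·dn u·dn v)/D = -0.8323436716188616/0.8722609610611702 = -0.9542369872959277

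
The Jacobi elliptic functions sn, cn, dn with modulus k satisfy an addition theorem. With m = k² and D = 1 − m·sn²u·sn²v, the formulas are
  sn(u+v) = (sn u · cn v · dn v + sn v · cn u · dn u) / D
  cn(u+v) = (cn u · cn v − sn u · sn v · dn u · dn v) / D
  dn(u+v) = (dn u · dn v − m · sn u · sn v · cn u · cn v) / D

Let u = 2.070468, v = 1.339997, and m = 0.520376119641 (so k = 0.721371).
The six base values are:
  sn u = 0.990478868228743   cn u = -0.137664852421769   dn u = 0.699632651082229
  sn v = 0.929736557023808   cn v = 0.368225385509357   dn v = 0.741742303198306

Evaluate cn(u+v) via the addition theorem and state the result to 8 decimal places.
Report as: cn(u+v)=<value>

cn(u+v)=-0.94608187

m = k² = 0.520376119641
D = 1 − m·sn²u·sn²v = 0.5587064271172223
cn(u+v) = (cn u·cn v − sn u·sn v·dn u·dn v)/D = -0.5285820201028877/0.5587064271172223 = -0.9460818677712935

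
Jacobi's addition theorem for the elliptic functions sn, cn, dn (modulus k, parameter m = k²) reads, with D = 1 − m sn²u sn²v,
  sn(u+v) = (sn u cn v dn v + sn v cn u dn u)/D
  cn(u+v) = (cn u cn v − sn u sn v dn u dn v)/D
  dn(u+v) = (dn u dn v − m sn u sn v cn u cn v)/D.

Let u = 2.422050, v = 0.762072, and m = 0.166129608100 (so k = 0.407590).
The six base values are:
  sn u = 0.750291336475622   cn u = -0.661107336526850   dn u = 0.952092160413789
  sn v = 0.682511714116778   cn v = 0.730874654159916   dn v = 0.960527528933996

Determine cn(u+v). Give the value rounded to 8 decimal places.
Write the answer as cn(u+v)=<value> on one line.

m = k² = 0.1661296081
D = 1 − m·sn²u·sn²v = 0.9564360627913971
cn(u+v) = (cn u·cn v − sn u·sn v·dn u·dn v)/D = -0.9514916522845483/0.9564360627913971 = -0.9948303805144921

cn(u+v)=-0.99483038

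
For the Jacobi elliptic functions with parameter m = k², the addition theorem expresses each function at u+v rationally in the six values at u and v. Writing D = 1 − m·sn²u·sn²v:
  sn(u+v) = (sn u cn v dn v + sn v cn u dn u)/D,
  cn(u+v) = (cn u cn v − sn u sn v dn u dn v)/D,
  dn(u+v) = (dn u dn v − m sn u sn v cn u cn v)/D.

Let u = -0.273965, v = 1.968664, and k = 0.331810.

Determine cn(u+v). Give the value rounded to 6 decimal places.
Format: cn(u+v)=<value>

cn(u+v)=-0.073303

sn u = -0.27019296480318, cn u = 0.9628061911780935, dn u = 0.9959730861949404
sn v = 0.9452157370674325, cn v = -0.32644633617192, dn v = 0.9495446000198988
m = k² = 0.1100978761
D = 1 − m·sn²u·sn²v = 0.9928189342685359
cn(u+v) = (cn u·cn v − sn u·sn v·dn u·dn v)/D = -0.07277629413767316/0.9928189342685359 = -0.07330268554083474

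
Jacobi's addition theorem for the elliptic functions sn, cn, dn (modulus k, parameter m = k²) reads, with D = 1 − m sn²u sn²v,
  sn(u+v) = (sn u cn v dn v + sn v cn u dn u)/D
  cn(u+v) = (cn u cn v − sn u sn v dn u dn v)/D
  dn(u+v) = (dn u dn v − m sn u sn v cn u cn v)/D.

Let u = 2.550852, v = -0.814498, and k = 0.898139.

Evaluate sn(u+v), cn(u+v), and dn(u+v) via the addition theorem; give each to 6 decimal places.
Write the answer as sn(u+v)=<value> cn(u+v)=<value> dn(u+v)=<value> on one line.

sn(u+v)=0.970160 cn(u+v)=0.242466 dn(u+v)=0.490682

sn u = 0.9923679873837087, cn u = -0.1233117091601899, dn u = 0.4534447407309922
sn v = -0.6829276736689621, cn v = 0.7304859974955711, dn v = 0.7898003739002725
m = k² = 0.806653663321
D = 1 − m·sn²u·sn²v = 0.6295052778556328
sn(u+v) = (sn u·cn v·dn v + sn v·cn u·dn u)/D = 0.6107208472669461/0.6295052778556328 = 0.9701600109650001
cn(u+v) = (cn u·cn v − sn u·sn v·dn u·dn v)/D = 0.1526333566480173/0.6295052778556328 = 0.2424655710083203
dn(u+v) = (dn u·dn v − m·sn u·sn v·cn u·cn v)/D = 0.3088871139822472/0.6295052778556328 = 0.4906823260234613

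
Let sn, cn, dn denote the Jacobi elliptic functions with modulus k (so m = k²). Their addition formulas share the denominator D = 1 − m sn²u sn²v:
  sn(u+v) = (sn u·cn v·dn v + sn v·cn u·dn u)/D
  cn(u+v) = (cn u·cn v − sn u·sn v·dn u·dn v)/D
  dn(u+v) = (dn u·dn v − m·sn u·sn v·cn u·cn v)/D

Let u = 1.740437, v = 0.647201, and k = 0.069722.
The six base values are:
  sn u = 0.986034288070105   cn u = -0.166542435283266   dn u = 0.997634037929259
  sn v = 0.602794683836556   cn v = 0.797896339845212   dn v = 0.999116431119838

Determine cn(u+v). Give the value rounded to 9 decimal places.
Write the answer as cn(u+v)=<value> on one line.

m = k² = 0.004861157284
D = 1 − m·sn²u·sn²v = 0.9982826352893082
cn(u+v) = (cn u·cn v − sn u·sn v·dn u·dn v)/D = -0.7253296250625918/0.9982826352893082 = -0.7265774234892777

cn(u+v)=-0.726577423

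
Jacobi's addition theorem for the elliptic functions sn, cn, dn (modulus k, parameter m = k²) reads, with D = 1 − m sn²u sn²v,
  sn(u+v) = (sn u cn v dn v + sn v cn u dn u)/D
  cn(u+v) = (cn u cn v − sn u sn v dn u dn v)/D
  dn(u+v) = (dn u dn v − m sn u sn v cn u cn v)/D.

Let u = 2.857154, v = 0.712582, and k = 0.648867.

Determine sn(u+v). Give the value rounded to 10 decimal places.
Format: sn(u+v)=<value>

sn(u+v)=0.0150455002

sn u = 0.646873337790747, cn u = -0.7625974592505919, dn u = 0.9076468087908072
sn v = 0.6363806434392145, cn v = 0.7713751854032455, dn v = 0.9107643982043772
m = k² = 0.421028383689
D = 1 − m·sn²u·sn²v = 0.9286516720303224
sn(u+v) = (sn u·cn v·dn v + sn v·cn u·dn u)/D = 0.01397202894398851/0.9286516720303224 = 0.01504550022877931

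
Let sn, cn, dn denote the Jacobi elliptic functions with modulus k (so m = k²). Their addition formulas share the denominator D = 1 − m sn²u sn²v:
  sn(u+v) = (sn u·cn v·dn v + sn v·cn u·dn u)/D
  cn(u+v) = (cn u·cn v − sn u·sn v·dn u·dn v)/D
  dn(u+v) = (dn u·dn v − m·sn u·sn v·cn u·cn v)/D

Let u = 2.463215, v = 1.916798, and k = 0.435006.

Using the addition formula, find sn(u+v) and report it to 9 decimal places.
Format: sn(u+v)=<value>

sn(u+v)=-0.862807252

sn u = 0.7371220512050691, cn u = -0.67575963302585, dn u = 0.9471968985485533
sn v = 0.9720635185164801, cn v = -0.2347179498235292, dn v = 0.906198073758281
m = k² = 0.189230220036
D = 1 − m·sn²u·sn²v = 0.9028464688761094
sn(u+v) = (sn u·cn v·dn v + sn v·cn u·dn u)/D = -0.7789824808458312/0.9028464688761094 = -0.862807252063058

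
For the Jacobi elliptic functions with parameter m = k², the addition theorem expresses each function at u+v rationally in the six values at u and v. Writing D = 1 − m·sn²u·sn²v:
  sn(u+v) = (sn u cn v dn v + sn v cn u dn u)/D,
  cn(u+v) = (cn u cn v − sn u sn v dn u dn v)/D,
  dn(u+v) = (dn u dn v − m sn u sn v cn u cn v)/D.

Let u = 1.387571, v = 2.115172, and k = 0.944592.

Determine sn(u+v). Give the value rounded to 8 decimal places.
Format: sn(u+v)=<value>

sn(u+v)=0.93627445

sn u = 0.8976847755637219, cn u = 0.4406382231730586, dn u = 0.5300828451439272
sn v = 0.9896088019265866, cn v = 0.1437860186159486, dn v = 0.3552362420704961
m = k² = 0.892254046464
D = 1 − m·sn²u·sn²v = 0.2958529818425939
sn(u+v) = (sn u·cn v·dn v + sn v·cn u·dn u)/D = 0.276999588769992/0.2958529818425939 = 0.9362744530909185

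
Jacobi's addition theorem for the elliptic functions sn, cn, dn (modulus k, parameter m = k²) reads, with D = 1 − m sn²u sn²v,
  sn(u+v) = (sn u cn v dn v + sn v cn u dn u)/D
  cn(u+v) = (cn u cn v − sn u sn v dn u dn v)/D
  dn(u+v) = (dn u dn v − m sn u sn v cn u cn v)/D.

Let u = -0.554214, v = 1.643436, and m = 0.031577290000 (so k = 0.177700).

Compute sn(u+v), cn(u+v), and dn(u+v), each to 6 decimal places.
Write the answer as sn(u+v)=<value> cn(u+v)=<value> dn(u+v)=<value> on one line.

sn(u+v)=0.883773 cn(u+v)=0.467916 dn(u+v)=0.987591

sn u = -0.5255588506945757, cn u = 0.8507572476662169, dn u = 0.9956294341981586
sn v = 0.998256461002659, cn v = -0.05902574071069943, dn v = 0.9841406030036538
m = k² = 0.03157729
D = 1 − m·sn²u·sn²v = 0.9913083581254398
sn(u+v) = (sn u·cn v·dn v + sn v·cn u·dn u)/D = 0.8760916298381315/0.9913083581254398 = 0.8837730688509651
cn(u+v) = (cn u·cn v − sn u·sn v·dn u·dn v)/D = 0.4638488083599241/0.9913083581254398 = 0.4679157646134049
dn(u+v) = (dn u·dn v − m·sn u·sn v·cn u·cn v)/D = 0.9790074243119393/0.9913083581254398 = 0.9875912134577767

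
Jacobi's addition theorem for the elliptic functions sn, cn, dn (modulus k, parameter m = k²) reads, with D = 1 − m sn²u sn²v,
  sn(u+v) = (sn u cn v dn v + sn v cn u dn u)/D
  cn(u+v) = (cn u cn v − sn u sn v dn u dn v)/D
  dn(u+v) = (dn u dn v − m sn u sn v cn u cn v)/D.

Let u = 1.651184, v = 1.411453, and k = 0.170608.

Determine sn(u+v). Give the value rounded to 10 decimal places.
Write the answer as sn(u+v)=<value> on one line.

sn u = 0.9977051897918144, cn u = -0.06770785968024421, dn u = 0.9854066914460088
sn v = 0.9858404659351205, cn v = 0.1676859437306077, dn v = 0.9857542088375004
m = k² = 0.029107089664
D = 1 − m·sn²u·sn²v = 0.9718410453871061
sn(u+v) = (sn u·cn v·dn v + sn v·cn u·dn u)/D = 0.09914274224285523/0.9718410453871061 = 0.1020153889501183

sn(u+v)=0.1020153890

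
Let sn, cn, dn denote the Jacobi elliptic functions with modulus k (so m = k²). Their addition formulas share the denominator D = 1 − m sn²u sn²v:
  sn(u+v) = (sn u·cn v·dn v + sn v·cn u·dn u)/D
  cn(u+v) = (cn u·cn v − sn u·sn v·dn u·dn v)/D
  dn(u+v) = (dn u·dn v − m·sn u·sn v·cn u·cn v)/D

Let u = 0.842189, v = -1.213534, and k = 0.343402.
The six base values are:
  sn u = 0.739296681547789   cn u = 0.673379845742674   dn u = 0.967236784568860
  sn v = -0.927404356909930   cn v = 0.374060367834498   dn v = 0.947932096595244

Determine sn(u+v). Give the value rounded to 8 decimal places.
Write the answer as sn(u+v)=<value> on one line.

m = k² = 0.117924933604
D = 1 − m·sn²u·sn²v = 0.9445653362308055
sn(u+v) = (sn u·cn v·dn v + sn v·cn u·dn u)/D = -0.3418922774655368/0.9445653362308055 = -0.3619572562654311

sn(u+v)=-0.36195726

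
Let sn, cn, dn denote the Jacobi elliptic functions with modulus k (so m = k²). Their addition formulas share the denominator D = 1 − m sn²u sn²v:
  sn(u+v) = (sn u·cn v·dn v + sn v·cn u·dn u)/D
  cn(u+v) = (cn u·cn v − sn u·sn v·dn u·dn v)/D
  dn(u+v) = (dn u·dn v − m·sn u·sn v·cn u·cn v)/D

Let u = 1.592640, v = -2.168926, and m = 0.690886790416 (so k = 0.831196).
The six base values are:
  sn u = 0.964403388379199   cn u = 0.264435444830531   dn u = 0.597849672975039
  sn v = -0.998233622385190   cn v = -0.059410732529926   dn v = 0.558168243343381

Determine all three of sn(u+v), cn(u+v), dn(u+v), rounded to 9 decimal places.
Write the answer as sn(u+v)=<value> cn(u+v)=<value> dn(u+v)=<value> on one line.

m = k² = 0.690886790416
D = 1 − m·sn²u·sn²v = 0.3596922894888888
sn(u+v) = (sn u·cn v·dn v + sn v·cn u·dn u)/D = -0.189794151323827/0.3596922894888888 = -0.5276569914621145
cn(u+v) = (cn u·cn v − sn u·sn v·dn u·dn v)/D = 0.3055433246546663/0.3596922894888888 = 0.8494575324059173
dn(u+v) = (dn u·dn v − m·sn u·sn v·cn u·cn v)/D = 0.3232515175496939/0.3596922894888888 = 0.8986890378134711

sn(u+v)=-0.527656991 cn(u+v)=0.849457532 dn(u+v)=0.898689038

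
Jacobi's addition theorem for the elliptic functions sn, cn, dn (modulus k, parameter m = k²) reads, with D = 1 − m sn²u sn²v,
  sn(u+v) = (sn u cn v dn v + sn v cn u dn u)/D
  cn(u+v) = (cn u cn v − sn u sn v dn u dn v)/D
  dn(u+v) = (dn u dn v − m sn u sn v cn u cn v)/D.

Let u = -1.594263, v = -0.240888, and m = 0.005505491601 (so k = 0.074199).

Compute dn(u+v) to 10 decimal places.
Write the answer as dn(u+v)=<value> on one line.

dn(u+v)=0.9974279053

sn u = -0.9997744555935184, cn u = -0.02123765388841198, dn u = 0.9972446999531284
sn v = -0.2385527689970702, cn v = 0.9711295363667148, dn v = 0.9998433360568828
m = k² = 0.005505491601
D = 1 − m·sn²u·sn²v = 0.9996868379690518
dn(u+v) = (dn u·dn v − m·sn u·sn v·cn u·cn v)/D = 0.9971155487664155/0.9996868379690518 = 0.9974279053149683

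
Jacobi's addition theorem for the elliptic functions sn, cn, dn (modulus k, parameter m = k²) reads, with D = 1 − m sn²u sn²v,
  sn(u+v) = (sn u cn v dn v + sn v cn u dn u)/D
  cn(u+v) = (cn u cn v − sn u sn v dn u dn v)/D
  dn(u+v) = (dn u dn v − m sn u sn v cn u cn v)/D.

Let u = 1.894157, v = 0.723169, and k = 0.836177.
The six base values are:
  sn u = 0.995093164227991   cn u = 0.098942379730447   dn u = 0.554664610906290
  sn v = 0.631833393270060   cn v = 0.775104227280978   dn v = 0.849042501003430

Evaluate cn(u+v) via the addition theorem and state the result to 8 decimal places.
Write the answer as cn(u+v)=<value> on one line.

m = k² = 0.699191975329
D = 1 − m·sn²u·sn²v = 0.7236057070063917
cn(u+v) = (cn u·cn v − sn u·sn v·dn u·dn v)/D = -0.219401024638438/0.7236057070063917 = -0.3032052159263857

cn(u+v)=-0.30320522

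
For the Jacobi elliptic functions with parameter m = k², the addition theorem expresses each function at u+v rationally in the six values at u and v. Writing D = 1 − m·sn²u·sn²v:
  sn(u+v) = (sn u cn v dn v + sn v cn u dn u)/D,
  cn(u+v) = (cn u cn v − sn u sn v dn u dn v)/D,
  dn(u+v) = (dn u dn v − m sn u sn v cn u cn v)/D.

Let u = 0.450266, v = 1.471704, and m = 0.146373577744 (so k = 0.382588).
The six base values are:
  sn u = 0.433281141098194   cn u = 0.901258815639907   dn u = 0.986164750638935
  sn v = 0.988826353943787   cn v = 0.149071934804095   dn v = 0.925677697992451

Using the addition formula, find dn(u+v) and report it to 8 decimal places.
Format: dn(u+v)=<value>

m = k² = 0.146373577744
D = 1 − m·sn²u·sn²v = 0.9731315677594547
dn(u+v) = (dn u·dn v − m·sn u·sn v·cn u·cn v)/D = 0.9044451727880084/0.9731315677594547 = 0.9294171546303956

dn(u+v)=0.92941715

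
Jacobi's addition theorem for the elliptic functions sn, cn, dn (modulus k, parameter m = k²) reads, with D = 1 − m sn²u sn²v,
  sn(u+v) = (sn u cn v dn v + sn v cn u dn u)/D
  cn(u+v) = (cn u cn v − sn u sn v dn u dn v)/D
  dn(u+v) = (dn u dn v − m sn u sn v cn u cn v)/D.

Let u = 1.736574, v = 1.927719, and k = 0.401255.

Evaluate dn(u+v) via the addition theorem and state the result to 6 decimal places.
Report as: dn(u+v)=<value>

sn u = 0.9961269495389548, cn u = -0.08792667628323402, dn u = 0.9166456104955911
sn v = 0.9654384655931413, cn v = -0.2606310978244173, dn v = 0.9219171889666285
m = k² = 0.161005575025
D = 1 − m·sn²u·sn²v = 0.8510914994734539
dn(u+v) = (dn u·dn v − m·sn u·sn v·cn u·cn v)/D = 0.8415229892657236/0.8510914994734539 = 0.9887573660250983

dn(u+v)=0.988757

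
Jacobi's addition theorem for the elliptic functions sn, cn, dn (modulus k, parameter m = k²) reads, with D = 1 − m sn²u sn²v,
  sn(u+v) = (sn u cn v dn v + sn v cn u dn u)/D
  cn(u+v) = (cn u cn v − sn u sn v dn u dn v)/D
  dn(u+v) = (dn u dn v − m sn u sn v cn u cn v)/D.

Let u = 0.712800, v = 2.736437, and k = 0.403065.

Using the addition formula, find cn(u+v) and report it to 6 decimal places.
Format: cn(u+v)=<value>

cn(u+v)=-0.986128

sn u = 0.6472454349279001, cn u = 0.7622816716706453, dn u = 0.965370701787619
sn v = 0.5156572341162608, cn v = -0.8567949678327761, dn v = 0.9781621175011858
m = k² = 0.162461394225
D = 1 − m·sn²u·sn²v = 0.981902841186079
cn(u+v) = (cn u·cn v − sn u·sn v·dn u·dn v)/D = -0.9682819831898112/0.981902841186079 = -0.9861281000268676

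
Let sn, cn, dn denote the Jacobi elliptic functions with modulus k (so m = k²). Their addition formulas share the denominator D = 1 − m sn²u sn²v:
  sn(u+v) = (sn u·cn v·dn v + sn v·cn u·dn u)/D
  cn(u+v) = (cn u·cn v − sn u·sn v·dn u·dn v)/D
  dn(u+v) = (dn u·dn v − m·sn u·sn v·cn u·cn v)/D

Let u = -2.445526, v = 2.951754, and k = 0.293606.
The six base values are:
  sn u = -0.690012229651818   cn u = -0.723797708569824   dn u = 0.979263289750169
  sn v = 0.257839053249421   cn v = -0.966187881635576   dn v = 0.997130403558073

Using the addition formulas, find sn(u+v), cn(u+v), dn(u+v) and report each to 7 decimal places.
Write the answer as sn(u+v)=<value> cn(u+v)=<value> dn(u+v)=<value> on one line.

sn(u+v)=0.4833338 cn(u+v)=0.8754361 dn(u+v)=0.9898796

m = k² = 0.086204483236
D = 1 − m·sn²u·sn²v = 0.9972713940315361
sn(u+v) = (sn u·cn v·dn v + sn v·cn u·dn u)/D = 0.4820149854466733/0.9972713940315361 = 0.4833338129735132
cn(u+v) = (cn u·cn v − sn u·sn v·dn u·dn v)/D = 0.8730474140380044/0.9972713940315361 = 0.8754361342990618
dn(u+v) = (dn u·dn v − m·sn u·sn v·cn u·cn v)/D = 0.9871786148734659/0.9972713940315361 = 0.9898796062752091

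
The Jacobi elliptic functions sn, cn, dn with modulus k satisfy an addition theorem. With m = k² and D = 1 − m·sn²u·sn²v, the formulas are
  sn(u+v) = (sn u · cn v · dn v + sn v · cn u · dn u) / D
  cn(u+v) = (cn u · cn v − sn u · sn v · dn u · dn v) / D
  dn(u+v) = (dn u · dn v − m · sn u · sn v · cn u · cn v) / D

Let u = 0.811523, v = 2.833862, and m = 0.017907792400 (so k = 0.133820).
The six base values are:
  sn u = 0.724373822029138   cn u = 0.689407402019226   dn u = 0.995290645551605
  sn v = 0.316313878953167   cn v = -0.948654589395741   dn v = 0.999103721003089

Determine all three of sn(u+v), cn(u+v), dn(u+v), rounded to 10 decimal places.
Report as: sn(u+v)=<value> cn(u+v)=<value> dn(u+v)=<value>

m = k² = 0.0179077924
D = 1 − m·sn²u·sn²v = 0.9990598350830433
sn(u+v) = (sn u·cn v·dn v + sn v·cn u·dn u)/D = -0.4695224805247881/0.9990598350830433 = -0.4699643244948994
cn(u+v) = (cn u·cn v − sn u·sn v·dn u·dn v)/D = -0.8818555405269095/0.9990598350830433 = -0.8826854103824606
dn(u+v) = (dn u·dn v − m·sn u·sn v·cn u·cn v)/D = 0.9970821214383635/0.9990598350830433 = 0.9980204252285695

sn(u+v)=-0.4699643245 cn(u+v)=-0.8826854104 dn(u+v)=0.9980204252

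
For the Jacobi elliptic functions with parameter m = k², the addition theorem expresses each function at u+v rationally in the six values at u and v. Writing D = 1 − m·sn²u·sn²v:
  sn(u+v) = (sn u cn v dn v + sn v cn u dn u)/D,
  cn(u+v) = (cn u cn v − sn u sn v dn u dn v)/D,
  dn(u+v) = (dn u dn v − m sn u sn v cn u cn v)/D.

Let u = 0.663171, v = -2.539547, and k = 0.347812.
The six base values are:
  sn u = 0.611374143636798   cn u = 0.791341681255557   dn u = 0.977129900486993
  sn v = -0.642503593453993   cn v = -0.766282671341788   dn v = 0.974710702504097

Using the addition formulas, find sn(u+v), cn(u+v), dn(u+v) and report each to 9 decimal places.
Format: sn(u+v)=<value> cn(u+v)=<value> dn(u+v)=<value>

sn(u+v)=-0.971585290 cn(u+v)=-0.236689723 dn(u+v)=0.941171597

m = k² = 0.120973187344
D = 1 − m·sn²u·sn²v = 0.9813338659512978
sn(u+v) = (sn u·cn v·dn v + sn v·cn u·dn u)/D = -0.9534495483645073/0.9813338659512978 = -0.9715852896203071
cn(u+v) = (cn u·cn v − sn u·sn v·dn u·dn v)/D = -0.2322716409431783/0.9813338659512978 = -0.2366897230414196
dn(u+v) = (dn u·dn v − m·sn u·sn v·cn u·cn v)/D = 0.9236035621106662/0.9813338659512978 = 0.9411715973088647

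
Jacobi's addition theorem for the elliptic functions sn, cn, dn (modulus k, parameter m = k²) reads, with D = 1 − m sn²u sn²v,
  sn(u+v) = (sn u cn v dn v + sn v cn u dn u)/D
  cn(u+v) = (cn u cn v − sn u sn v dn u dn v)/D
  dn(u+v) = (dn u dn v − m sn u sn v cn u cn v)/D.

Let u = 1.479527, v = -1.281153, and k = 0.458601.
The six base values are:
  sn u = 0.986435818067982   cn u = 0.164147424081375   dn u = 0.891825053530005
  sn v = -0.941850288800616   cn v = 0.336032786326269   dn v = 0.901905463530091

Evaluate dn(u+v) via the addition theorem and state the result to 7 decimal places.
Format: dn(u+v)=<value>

m = k² = 0.210314877201
D = 1 − m·sn²u·sn²v = 0.8184603841648926
dn(u+v) = (dn u·dn v − m·sn u·sn v·cn u·cn v)/D = 0.8151198448391356/0.8184603841648926 = 0.9959185082254586

dn(u+v)=0.9959185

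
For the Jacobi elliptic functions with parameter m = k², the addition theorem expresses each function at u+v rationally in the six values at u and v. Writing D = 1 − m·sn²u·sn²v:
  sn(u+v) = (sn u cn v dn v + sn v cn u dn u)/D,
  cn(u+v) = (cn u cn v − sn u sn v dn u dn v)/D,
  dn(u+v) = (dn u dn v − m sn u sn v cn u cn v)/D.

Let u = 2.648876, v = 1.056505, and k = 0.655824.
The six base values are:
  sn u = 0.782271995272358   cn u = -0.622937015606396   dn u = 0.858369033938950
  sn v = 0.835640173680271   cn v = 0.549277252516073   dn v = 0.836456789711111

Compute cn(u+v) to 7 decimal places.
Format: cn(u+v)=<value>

cn(u+v)=-0.9942487

m = k² = 0.430105118976
D = 1 − m·sn²u·sn²v = 0.8162070709693257
cn(u+v) = (cn u·cn v − sn u·sn v·dn u·dn v)/D = -0.8115127810303392/0.8162070709693257 = -0.9942486531837913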